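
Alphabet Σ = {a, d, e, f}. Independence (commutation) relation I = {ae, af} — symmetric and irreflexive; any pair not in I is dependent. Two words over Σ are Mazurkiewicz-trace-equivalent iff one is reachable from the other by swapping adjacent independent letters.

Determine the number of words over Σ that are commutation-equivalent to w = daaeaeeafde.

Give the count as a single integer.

drop 0:d onto floor
drop 1:a onto {0:d}
drop 2:a onto {1:a}
drop 3:e onto {0:d}
drop 4:a onto {2:a}
drop 5:e onto {3:e}
drop 6:e onto {5:e}
drop 7:a onto {4:a}
drop 8:f onto {6:e}
drop 9:d onto {7:a, 8:f}
drop 10:e onto {9:d}
ground layer = {0:d}
drop-orders for the pieces not yet dropped (sum over which currently-grounded one goes next):
  1 to go: {10} 1
  2 to go: {9,10} 1
  3 to go: {7,9,10} 1  {8,9,10} 1
  4 to go: {4,7,9,10} 1  {6,8,9,10} 1  {7,8,9,10} 2
  5 to go: {2,4,7,9,10} 1  {4,7,8,9,10} 3  {5,6,8,9,10} 1  {6,7,8,9,10} 3
  6 to go: {1,2,4,7,9,10} 1  {2,4,7,8,9,10} 4  {3,5,6,8,9,10} 1  {4,6,7,8,9,10} 6  {5,6,7,8,9,10} 4
  7 to go: {1,2,4,7,8,9,10} 5  {2,4,6,7,8,9,10} 10  {3,5,6,7,8,9,10} 5  {4,5,6,7,8,9,10} 10
  8 to go: {1,2,4,6,7,8,9,10} 15  {2,4,5,6,7,8,9,10} 20  {3,4,5,6,7,8,9,10} 15
  9 to go: {1,2,4,5,6,7,8,9,10} 35  {2,3,4,5,6,7,8,9,10} 35
  if 0:d drops first: 70 orders

70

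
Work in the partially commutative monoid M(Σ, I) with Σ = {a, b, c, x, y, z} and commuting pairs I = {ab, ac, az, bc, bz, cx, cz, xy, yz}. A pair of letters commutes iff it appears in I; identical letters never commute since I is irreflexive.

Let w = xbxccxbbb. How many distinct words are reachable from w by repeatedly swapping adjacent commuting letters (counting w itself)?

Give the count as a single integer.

0(x) covers ∅
1(b) covers 0:x
2(x) covers 1:b
3(c) covers ∅
4(c) covers 3:c
5(x) covers 2:x
6(b) covers 5:x
7(b) covers 6:b
8(b) covers 7:b
floor of heap: 0:x, 3:c
completions by unplaced set U, small U first (add the entries for U minus each lowest piece of U):
  |U|=1: {4}:1  {8}:1
  |U|=2: {3,4}:1  {4,8}:2  {7,8}:1
  |U|=3: {3,4,8}:3  {4,7,8}:3  {6,7,8}:1
  |U|=4: {3,4,7,8}:6  {4,6,7,8}:4  {5,6,7,8}:1
  |U|=5: {2,5,6,7,8}:1  {3,4,6,7,8}:10  {4,5,6,7,8}:5
  |U|=6: {1,2,5,6,7,8}:1  {2,4,5,6,7,8}:6  {3,4,5,6,7,8}:15
  |U|=7: {0,1,2,5,6,7,8}:1  {1,2,4,5,6,7,8}:7  {2,3,4,5,6,7,8}:21
  start at 0(x): 28
  start at 3(c): 8
sum over floor = 36

36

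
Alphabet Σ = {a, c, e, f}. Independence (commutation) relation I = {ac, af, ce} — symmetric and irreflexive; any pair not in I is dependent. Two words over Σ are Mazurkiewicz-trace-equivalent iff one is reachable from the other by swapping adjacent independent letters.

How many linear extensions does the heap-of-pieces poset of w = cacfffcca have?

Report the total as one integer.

36

drop 0:c onto floor
drop 1:a onto floor
drop 2:c onto {0:c}
drop 3:f onto {2:c}
drop 4:f onto {3:f}
drop 5:f onto {4:f}
drop 6:c onto {5:f}
drop 7:c onto {6:c}
drop 8:a onto {1:a}
ground layer = {0:c, 1:a}
drop-orders for the pieces not yet dropped (sum over which currently-grounded one goes next):
  1 to go: {7} 1  {8} 1
  2 to go: {1,8} 1  {6,7} 1  {7,8} 2
  3 to go: {1,7,8} 3  {5,6,7} 1  {6,7,8} 3
  4 to go: {1,6,7,8} 6  {4,5,6,7} 1  {5,6,7,8} 4
  5 to go: {1,5,6,7,8} 10  {3,4,5,6,7} 1  {4,5,6,7,8} 5
  6 to go: {1,4,5,6,7,8} 15  {2,3,4,5,6,7} 1  {3,4,5,6,7,8} 6
  7 to go: {0,2,3,4,5,6,7} 1  {1,3,4,5,6,7,8} 21  {2,3,4,5,6,7,8} 7
  if 0:c drops first: 28 orders
  if 1:a drops first: 8 orders
heap linearizations: 36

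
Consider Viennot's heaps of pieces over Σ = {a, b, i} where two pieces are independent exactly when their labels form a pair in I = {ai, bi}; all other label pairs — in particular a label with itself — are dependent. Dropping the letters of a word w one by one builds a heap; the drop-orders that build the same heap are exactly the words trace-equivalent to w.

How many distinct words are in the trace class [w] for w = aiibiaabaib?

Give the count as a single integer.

330

#0=a has no predecessor
#1=i has no predecessor
#2=i depends on [1:i]
#3=b depends on [0:a]
#4=i depends on [2:i]
#5=a depends on [3:b]
#6=a depends on [5:a]
#7=b depends on [6:a]
#8=a depends on [7:b]
#9=i depends on [4:i]
#10=b depends on [8:a]
sources: [0:a, 1:i]
N(rest) = Σ N(rest − s) over sources s of rest; N(one piece) = 1:
  size 1 → [9]=1  [10]=1
  size 2 → [4,9]=1  [8,10]=1  [9,10]=2
  size 3 → [2,4,9]=1  [4,9,10]=3  [7,8,10]=1  [8,9,10]=3
  size 4 → [1,2,4,9]=1  [2,4,9,10]=4  [4,8,9,10]=6  [6,7,8,10]=1  [7,8,9,10]=4
  size 5 → [1,2,4,9,10]=5  [2,4,8,9,10]=10  [4,7,8,9,10]=10  [5,6,7,8,10]=1  [6,7,8,9,10]=5
  size 6 → [1,2,4,8,9,10]=15  [2,4,7,8,9,10]=20  [3,5,6,7,8,10]=1  [4,6,7,8,9,10]=15  [5,6,7,8,9,10]=6
  size 7 → [0,3,5,6,7,8,10]=1  [1,2,4,7,8,9,10]=35  [2,4,6,7,8,9,10]=35  [3,5,6,7,8,9,10]=7  [4,5,6,7,8,9,10]=21
  size 8 → [0,3,5,6,7,8,9,10]=8  [1,2,4,6,7,8,9,10]=70  [2,4,5,6,7,8,9,10]=56  [3,4,5,6,7,8,9,10]=28
  size 9 → [0,3,4,5,6,7,8,9,10]=36  [1,2,4,5,6,7,8,9,10]=126  [2,3,4,5,6,7,8,9,10]=84
  first=0(a) contributes 210
  first=1(i) contributes 120
|[w]| = 330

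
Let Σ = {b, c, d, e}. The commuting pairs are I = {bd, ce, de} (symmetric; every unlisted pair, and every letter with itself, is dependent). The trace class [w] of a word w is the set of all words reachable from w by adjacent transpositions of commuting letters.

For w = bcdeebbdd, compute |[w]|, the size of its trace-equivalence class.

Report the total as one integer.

65

piece 0:b — minimal
piece 1:c rests on {0:b}
piece 2:d rests on {1:c}
piece 3:e rests on {0:b}
piece 4:e rests on {3:e}
piece 5:b rests on {1:c, 4:e}
piece 6:b rests on {5:b}
piece 7:d rests on {2:d}
piece 8:d rests on {7:d}
minimal pieces: {0:b}
ways to finish when only these pieces remain (= sum over removing one remaining piece with nothing left below it):
  1 left: {6}→1  {8}→1
  2 left: {5,6}→1  {6,8}→2  {7,8}→1
  3 left: {2,7,8}→1  {4,5,6}→1  {5,6,8}→3  {6,7,8}→3
  4 left: {2,6,7,8}→4  {3,4,5,6}→1  {4,5,6,8}→4  {5,6,7,8}→6
  5 left: {2,5,6,7,8}→10  {3,4,5,6,8}→5  {4,5,6,7,8}→10
  6 left: {1,2,5,6,7,8}→10  {2,4,5,6,7,8}→20  {3,4,5,6,7,8}→15
  7 left: {1,2,4,5,6,7,8}→30  {2,3,4,5,6,7,8}→35
  placing 0:b first → 65 extensions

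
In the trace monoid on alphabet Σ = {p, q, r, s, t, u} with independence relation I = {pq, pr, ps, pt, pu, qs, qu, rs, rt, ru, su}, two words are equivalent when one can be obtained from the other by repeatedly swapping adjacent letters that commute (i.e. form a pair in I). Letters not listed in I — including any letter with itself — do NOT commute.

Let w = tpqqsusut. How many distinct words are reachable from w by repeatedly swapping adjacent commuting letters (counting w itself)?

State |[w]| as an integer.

810

0(t) covers ∅
1(p) covers ∅
2(q) covers 0:t
3(q) covers 2:q
4(s) covers 0:t
5(u) covers 0:t
6(s) covers 4:s
7(u) covers 5:u
8(t) covers 3:q, 6:s, 7:u
floor of heap: 0:t, 1:p
completions by unplaced set U, small U first (add the entries for U minus each lowest piece of U):
  |U|=1: {1}:1  {8}:1
  |U|=2: {1,8}:2  {3,8}:1  {6,8}:1  {7,8}:1
  |U|=3: {1,3,8}:3  {1,6,8}:3  {1,7,8}:3  {2,3,8}:1  {3,6,8}:2  {3,7,8}:2  {4,6,8}:1  {5,7,8}:1  {6,7,8}:2
  |U|=4: {1,2,3,8}:4  {1,3,6,8}:8  {1,3,7,8}:8  {1,4,6,8}:4  {1,5,7,8}:4  {1,6,7,8}:8  {2,3,6,8}:3  {2,3,7,8}:3  {3,4,6,8}:3  {3,5,7,8}:3  {3,6,7,8}:6  {4,6,7,8}:3  {5,6,7,8}:3
  |U|=5: {1,2,3,6,8}:15  {1,2,3,7,8}:15  {1,3,4,6,8}:15  {1,3,5,7,8}:15  {1,3,6,7,8}:30  {1,4,6,7,8}:15  {1,5,6,7,8}:15  {2,3,4,6,8}:6  {2,3,5,7,8}:6  {2,3,6,7,8}:12  {3,4,6,7,8}:12  {3,5,6,7,8}:12  {4,5,6,7,8}:6
  |U|=6: {1,2,3,4,6,8}:36  {1,2,3,5,7,8}:36  {1,2,3,6,7,8}:72  {1,3,4,6,7,8}:72  {1,3,5,6,7,8}:72  {1,4,5,6,7,8}:36  {2,3,4,6,7,8}:30  {2,3,5,6,7,8}:30  {3,4,5,6,7,8}:30
  |U|=7: {1,2,3,4,6,7,8}:210  {1,2,3,5,6,7,8}:210  {1,3,4,5,6,7,8}:210  {2,3,4,5,6,7,8}:90
  start at 0(t): 720
  start at 1(p): 90
sum over floor = 810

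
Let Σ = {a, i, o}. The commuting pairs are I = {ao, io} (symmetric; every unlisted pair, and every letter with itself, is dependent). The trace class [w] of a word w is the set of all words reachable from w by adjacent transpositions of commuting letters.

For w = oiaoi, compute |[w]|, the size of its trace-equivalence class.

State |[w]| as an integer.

drop 0:o onto floor
drop 1:i onto floor
drop 2:a onto {1:i}
drop 3:o onto {0:o}
drop 4:i onto {2:a}
ground layer = {0:o, 1:i}
drop-orders for the pieces not yet dropped (sum over which currently-grounded one goes next):
  1 to go: {3} 1  {4} 1
  2 to go: {0,3} 1  {2,4} 1  {3,4} 2
  3 to go: {0,3,4} 3  {1,2,4} 1  {2,3,4} 3
  if 0:o drops first: 4 orders
  if 1:i drops first: 6 orders
heap linearizations: 10

10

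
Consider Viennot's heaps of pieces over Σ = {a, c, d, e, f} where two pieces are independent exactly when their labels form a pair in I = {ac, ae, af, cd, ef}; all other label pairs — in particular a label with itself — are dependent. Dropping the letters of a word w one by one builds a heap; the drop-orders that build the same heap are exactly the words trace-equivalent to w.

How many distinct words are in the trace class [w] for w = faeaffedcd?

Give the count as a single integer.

0(f) covers ∅
1(a) covers ∅
2(e) covers ∅
3(a) covers 1:a
4(f) covers 0:f
5(f) covers 4:f
6(e) covers 2:e
7(d) covers 3:a, 5:f, 6:e
8(c) covers 5:f, 6:e
9(d) covers 7:d
floor of heap: 0:f, 1:a, 2:e
completions by unplaced set U, small U first (add the entries for U minus each lowest piece of U):
  |U|=1: {8}:1  {9}:1
  |U|=2: {7,9}:1  {8,9}:2
  |U|=3: {3,7,9}:1  {7,8,9}:3
  |U|=4: {1,3,7,9}:1  {3,7,8,9}:4  {5,7,8,9}:3  {6,7,8,9}:3
  |U|=5: {1,3,7,8,9}:5  {2,6,7,8,9}:3  {3,5,7,8,9}:7  {3,6,7,8,9}:7  {4,5,7,8,9}:3  {5,6,7,8,9}:6
  |U|=6: {0,4,5,7,8,9}:3  {1,3,5,7,8,9}:12  {1,3,6,7,8,9}:12  {2,3,6,7,8,9}:10  {2,5,6,7,8,9}:9  {3,4,5,7,8,9}:10  {3,5,6,7,8,9}:20  {4,5,6,7,8,9}:9
  |U|=7: {0,3,4,5,7,8,9}:13  {0,4,5,6,7,8,9}:12  {1,2,3,6,7,8,9}:22  {1,3,4,5,7,8,9}:22  {1,3,5,6,7,8,9}:44  {2,3,5,6,7,8,9}:39  {2,4,5,6,7,8,9}:18  {3,4,5,6,7,8,9}:39
  |U|=8: {0,1,3,4,5,7,8,9}:35  {0,2,4,5,6,7,8,9}:30  {0,3,4,5,6,7,8,9}:64  {1,2,3,5,6,7,8,9}:105  {1,3,4,5,6,7,8,9}:105  {2,3,4,5,6,7,8,9}:96
  start at 0(f): 306
  start at 1(a): 190
  start at 2(e): 204
sum over floor = 700

700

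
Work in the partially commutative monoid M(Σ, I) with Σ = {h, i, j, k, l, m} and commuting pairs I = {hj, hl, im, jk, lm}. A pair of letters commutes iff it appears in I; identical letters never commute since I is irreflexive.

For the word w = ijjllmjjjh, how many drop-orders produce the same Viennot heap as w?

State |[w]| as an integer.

drop 0:i onto floor
drop 1:j onto {0:i}
drop 2:j onto {1:j}
drop 3:l onto {2:j}
drop 4:l onto {3:l}
drop 5:m onto {2:j}
drop 6:j onto {4:l, 5:m}
drop 7:j onto {6:j}
drop 8:j onto {7:j}
drop 9:h onto {5:m}
ground layer = {0:i}
drop-orders for the pieces not yet dropped (sum over which currently-grounded one goes next):
  1 to go: {8} 1  {9} 1
  2 to go: {7,8} 1  {8,9} 2
  3 to go: {6,7,8} 1  {7,8,9} 3
  4 to go: {4,6,7,8} 1  {6,7,8,9} 4
  5 to go: {3,4,6,7,8} 1  {4,6,7,8,9} 5  {5,6,7,8,9} 4
  6 to go: {3,4,6,7,8,9} 6  {4,5,6,7,8,9} 9
  7 to go: {3,4,5,6,7,8,9} 15
  8 to go: {2,3,4,5,6,7,8,9} 15
  if 0:i drops first: 15 orders

15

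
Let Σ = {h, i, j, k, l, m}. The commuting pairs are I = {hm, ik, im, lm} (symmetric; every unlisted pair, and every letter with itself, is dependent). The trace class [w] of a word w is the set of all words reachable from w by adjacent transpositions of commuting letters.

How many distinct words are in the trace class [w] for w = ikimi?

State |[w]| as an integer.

0(i) covers ∅
1(k) covers ∅
2(i) covers 0:i
3(m) covers 1:k
4(i) covers 2:i
floor of heap: 0:i, 1:k
completions by unplaced set U, small U first (add the entries for U minus each lowest piece of U):
  |U|=1: {3}:1  {4}:1
  |U|=2: {1,3}:1  {2,4}:1  {3,4}:2
  |U|=3: {0,2,4}:1  {1,3,4}:3  {2,3,4}:3
  start at 0(i): 6
  start at 1(k): 4
sum over floor = 10

10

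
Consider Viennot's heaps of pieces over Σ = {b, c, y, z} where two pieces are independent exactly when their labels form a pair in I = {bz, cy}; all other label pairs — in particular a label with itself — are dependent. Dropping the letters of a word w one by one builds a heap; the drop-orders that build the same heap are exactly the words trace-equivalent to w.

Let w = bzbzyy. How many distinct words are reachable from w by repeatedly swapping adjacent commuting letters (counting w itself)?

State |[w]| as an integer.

6

drop 0:b onto floor
drop 1:z onto floor
drop 2:b onto {0:b}
drop 3:z onto {1:z}
drop 4:y onto {2:b, 3:z}
drop 5:y onto {4:y}
ground layer = {0:b, 1:z}
drop-orders for the pieces not yet dropped (sum over which currently-grounded one goes next):
  1 to go: {5} 1
  2 to go: {4,5} 1
  3 to go: {2,4,5} 1  {3,4,5} 1
  4 to go: {0,2,4,5} 1  {1,3,4,5} 1  {2,3,4,5} 2
  if 0:b drops first: 3 orders
  if 1:z drops first: 3 orders
heap linearizations: 6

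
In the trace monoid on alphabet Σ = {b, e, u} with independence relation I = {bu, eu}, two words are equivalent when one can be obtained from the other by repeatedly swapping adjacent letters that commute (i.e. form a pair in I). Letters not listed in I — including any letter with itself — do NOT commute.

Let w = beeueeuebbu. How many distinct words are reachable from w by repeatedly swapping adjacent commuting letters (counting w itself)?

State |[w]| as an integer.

#0=b has no predecessor
#1=e depends on [0:b]
#2=e depends on [1:e]
#3=u has no predecessor
#4=e depends on [2:e]
#5=e depends on [4:e]
#6=u depends on [3:u]
#7=e depends on [5:e]
#8=b depends on [7:e]
#9=b depends on [8:b]
#10=u depends on [6:u]
sources: [0:b, 3:u]
N(rest) = Σ N(rest − s) over sources s of rest; N(one piece) = 1:
  size 1 → [9]=1  [10]=1
  size 2 → [6,10]=1  [8,9]=1  [9,10]=2
  size 3 → [3,6,10]=1  [6,9,10]=3  [7,8,9]=1  [8,9,10]=3
  size 4 → [3,6,9,10]=4  [5,7,8,9]=1  [6,8,9,10]=6  [7,8,9,10]=4
  size 5 → [3,6,8,9,10]=10  [4,5,7,8,9]=1  [5,7,8,9,10]=5  [6,7,8,9,10]=10
  size 6 → [2,4,5,7,8,9]=1  [3,6,7,8,9,10]=20  [4,5,7,8,9,10]=6  [5,6,7,8,9,10]=15
  size 7 → [1,2,4,5,7,8,9]=1  [2,4,5,7,8,9,10]=7  [3,5,6,7,8,9,10]=35  [4,5,6,7,8,9,10]=21
  size 8 → [0,1,2,4,5,7,8,9]=1  [1,2,4,5,7,8,9,10]=8  [2,4,5,6,7,8,9,10]=28  [3,4,5,6,7,8,9,10]=56
  size 9 → [0,1,2,4,5,7,8,9,10]=9  [1,2,4,5,6,7,8,9,10]=36  [2,3,4,5,6,7,8,9,10]=84
  first=0(b) contributes 120
  first=3(u) contributes 45
|[w]| = 165

165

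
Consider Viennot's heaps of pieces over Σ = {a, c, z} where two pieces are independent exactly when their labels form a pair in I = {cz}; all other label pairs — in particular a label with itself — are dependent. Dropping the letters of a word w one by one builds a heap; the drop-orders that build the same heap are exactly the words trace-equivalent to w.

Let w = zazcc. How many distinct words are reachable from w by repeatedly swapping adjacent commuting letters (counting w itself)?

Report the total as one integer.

piece 0:z — minimal
piece 1:a rests on {0:z}
piece 2:z rests on {1:a}
piece 3:c rests on {1:a}
piece 4:c rests on {3:c}
minimal pieces: {0:z}
ways to finish when only these pieces remain (= sum over removing one remaining piece with nothing left below it):
  1 left: {2}→1  {4}→1
  2 left: {2,4}→2  {3,4}→1
  3 left: {2,3,4}→3
  placing 0:z first → 3 extensions

3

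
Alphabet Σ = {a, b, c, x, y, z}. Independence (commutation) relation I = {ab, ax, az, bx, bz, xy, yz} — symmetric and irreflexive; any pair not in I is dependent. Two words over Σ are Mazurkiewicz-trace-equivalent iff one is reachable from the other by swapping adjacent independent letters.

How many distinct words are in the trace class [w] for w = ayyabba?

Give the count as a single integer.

6

0(a) covers ∅
1(y) covers 0:a
2(y) covers 1:y
3(a) covers 2:y
4(b) covers 2:y
5(b) covers 4:b
6(a) covers 3:a
floor of heap: 0:a
completions by unplaced set U, small U first (add the entries for U minus each lowest piece of U):
  |U|=1: {5}:1  {6}:1
  |U|=2: {3,6}:1  {4,5}:1  {5,6}:2
  |U|=3: {3,5,6}:3  {4,5,6}:3
  |U|=4: {3,4,5,6}:6
  |U|=5: {2,3,4,5,6}:6
  start at 0(a): 6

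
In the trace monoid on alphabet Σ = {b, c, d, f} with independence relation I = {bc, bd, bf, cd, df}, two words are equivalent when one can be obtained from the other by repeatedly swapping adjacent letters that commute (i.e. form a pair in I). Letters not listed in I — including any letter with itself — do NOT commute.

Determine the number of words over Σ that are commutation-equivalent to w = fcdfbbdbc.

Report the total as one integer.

#0=f has no predecessor
#1=c depends on [0:f]
#2=d has no predecessor
#3=f depends on [1:c]
#4=b has no predecessor
#5=b depends on [4:b]
#6=d depends on [2:d]
#7=b depends on [5:b]
#8=c depends on [3:f]
sources: [0:f, 2:d, 4:b]
N(rest) = Σ N(rest − s) over sources s of rest; N(one piece) = 1:
  size 1 → [6]=1  [7]=1  [8]=1
  size 2 → [2,6]=1  [3,8]=1  [5,7]=1  [6,7]=2  [6,8]=2  [7,8]=2
  size 3 → [1,3,8]=1  [2,6,7]=3  [2,6,8]=3  [3,6,8]=3  [3,7,8]=3  [4,5,7]=1  [5,6,7]=3  [5,7,8]=3  [6,7,8]=6
  size 4 → [0,1,3,8]=1  [1,3,6,8]=4  [1,3,7,8]=4  [2,3,6,8]=6  [2,5,6,7]=6  [2,6,7,8]=12  [3,5,7,8]=6  [3,6,7,8]=12  [4,5,6,7]=4  [4,5,7,8]=4  [5,6,7,8]=12
  size 5 → [0,1,3,6,8]=5  [0,1,3,7,8]=5  [1,2,3,6,8]=10  [1,3,5,7,8]=10  [1,3,6,7,8]=20  [2,3,6,7,8]=30  [2,4,5,6,7]=10  [2,5,6,7,8]=30  [3,4,5,7,8]=10  [3,5,6,7,8]=30  [4,5,6,7,8]=20
  size 6 → [0,1,2,3,6,8]=15  [0,1,3,5,7,8]=15  [0,1,3,6,7,8]=30  [1,2,3,6,7,8]=60  [1,3,4,5,7,8]=20  [1,3,5,6,7,8]=60  [2,3,5,6,7,8]=90  [2,4,5,6,7,8]=60  [3,4,5,6,7,8]=60
  size 7 → [0,1,2,3,6,7,8]=105  [0,1,3,4,5,7,8]=35  [0,1,3,5,6,7,8]=105  [1,2,3,5,6,7,8]=210  [1,3,4,5,6,7,8]=140  [2,3,4,5,6,7,8]=210
  first=0(f) contributes 560
  first=2(d) contributes 280
  first=4(b) contributes 420
|[w]| = 1260

1260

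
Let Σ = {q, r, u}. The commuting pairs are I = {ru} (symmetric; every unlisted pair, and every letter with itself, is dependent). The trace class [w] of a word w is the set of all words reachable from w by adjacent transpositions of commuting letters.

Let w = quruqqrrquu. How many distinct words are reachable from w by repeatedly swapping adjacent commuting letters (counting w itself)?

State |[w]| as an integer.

3

0(q) covers ∅
1(u) covers 0:q
2(r) covers 0:q
3(u) covers 1:u
4(q) covers 2:r, 3:u
5(q) covers 4:q
6(r) covers 5:q
7(r) covers 6:r
8(q) covers 7:r
9(u) covers 8:q
10(u) covers 9:u
floor of heap: 0:q
completions by unplaced set U, small U first (add the entries for U minus each lowest piece of U):
  |U|=1: {10}:1
  |U|=2: {9,10}:1
  |U|=3: {8,9,10}:1
  |U|=4: {7,8,9,10}:1
  |U|=5: {6,7,8,9,10}:1
  |U|=6: {5,6,7,8,9,10}:1
  |U|=7: {4,5,6,7,8,9,10}:1
  |U|=8: {2,4,5,6,7,8,9,10}:1  {3,4,5,6,7,8,9,10}:1
  |U|=9: {1,3,4,5,6,7,8,9,10}:1  {2,3,4,5,6,7,8,9,10}:2
  start at 0(q): 3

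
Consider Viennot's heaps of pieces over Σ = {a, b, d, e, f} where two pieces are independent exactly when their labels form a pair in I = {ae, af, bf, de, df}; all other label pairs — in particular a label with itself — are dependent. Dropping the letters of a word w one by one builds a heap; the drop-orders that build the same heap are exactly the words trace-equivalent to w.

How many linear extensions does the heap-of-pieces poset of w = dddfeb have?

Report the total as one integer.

10

0(d) covers ∅
1(d) covers 0:d
2(d) covers 1:d
3(f) covers ∅
4(e) covers 3:f
5(b) covers 2:d, 4:e
floor of heap: 0:d, 3:f
completions by unplaced set U, small U first (add the entries for U minus each lowest piece of U):
  |U|=1: {5}:1
  |U|=2: {2,5}:1  {4,5}:1
  |U|=3: {1,2,5}:1  {2,4,5}:2  {3,4,5}:1
  |U|=4: {0,1,2,5}:1  {1,2,4,5}:3  {2,3,4,5}:3
  start at 0(d): 6
  start at 3(f): 4
sum over floor = 10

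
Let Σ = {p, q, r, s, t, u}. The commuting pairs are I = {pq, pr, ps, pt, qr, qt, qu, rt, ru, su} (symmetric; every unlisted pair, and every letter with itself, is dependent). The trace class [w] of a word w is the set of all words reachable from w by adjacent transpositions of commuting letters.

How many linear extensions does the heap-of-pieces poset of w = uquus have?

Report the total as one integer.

0(u) covers ∅
1(q) covers ∅
2(u) covers 0:u
3(u) covers 2:u
4(s) covers 1:q
floor of heap: 0:u, 1:q
completions by unplaced set U, small U first (add the entries for U minus each lowest piece of U):
  |U|=1: {3}:1  {4}:1
  |U|=2: {1,4}:1  {2,3}:1  {3,4}:2
  |U|=3: {0,2,3}:1  {1,3,4}:3  {2,3,4}:3
  start at 0(u): 6
  start at 1(q): 4
sum over floor = 10

10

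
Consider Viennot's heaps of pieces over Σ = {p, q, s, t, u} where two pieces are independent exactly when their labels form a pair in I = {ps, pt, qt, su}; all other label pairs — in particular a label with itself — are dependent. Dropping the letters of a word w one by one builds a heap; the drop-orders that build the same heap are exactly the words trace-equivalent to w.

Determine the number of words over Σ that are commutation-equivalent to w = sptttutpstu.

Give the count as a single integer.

20

drop 0:s onto floor
drop 1:p onto floor
drop 2:t onto {0:s}
drop 3:t onto {2:t}
drop 4:t onto {3:t}
drop 5:u onto {1:p, 4:t}
drop 6:t onto {5:u}
drop 7:p onto {5:u}
drop 8:s onto {6:t}
drop 9:t onto {8:s}
drop 10:u onto {7:p, 9:t}
ground layer = {0:s, 1:p}
drop-orders for the pieces not yet dropped (sum over which currently-grounded one goes next):
  1 to go: {10} 1
  2 to go: {7,10} 1  {9,10} 1
  3 to go: {7,9,10} 2  {8,9,10} 1
  4 to go: {6,8,9,10} 1  {7,8,9,10} 3
  5 to go: {6,7,8,9,10} 4
  6 to go: {5,6,7,8,9,10} 4
  7 to go: {1,5,6,7,8,9,10} 4  {4,5,6,7,8,9,10} 4
  8 to go: {1,4,5,6,7,8,9,10} 8  {3,4,5,6,7,8,9,10} 4
  9 to go: {1,3,4,5,6,7,8,9,10} 12  {2,3,4,5,6,7,8,9,10} 4
  if 0:s drops first: 16 orders
  if 1:p drops first: 4 orders
heap linearizations: 20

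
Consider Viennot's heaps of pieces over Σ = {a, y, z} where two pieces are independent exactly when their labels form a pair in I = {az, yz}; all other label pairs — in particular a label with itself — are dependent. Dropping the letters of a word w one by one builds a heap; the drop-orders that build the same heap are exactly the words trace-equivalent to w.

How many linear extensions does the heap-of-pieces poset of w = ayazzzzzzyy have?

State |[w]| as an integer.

piece 0:a — minimal
piece 1:y rests on {0:a}
piece 2:a rests on {1:y}
piece 3:z — minimal
piece 4:z rests on {3:z}
piece 5:z rests on {4:z}
piece 6:z rests on {5:z}
piece 7:z rests on {6:z}
piece 8:z rests on {7:z}
piece 9:y rests on {2:a}
piece 10:y rests on {9:y}
minimal pieces: {0:a, 3:z}
ways to finish when only these pieces remain (= sum over removing one remaining piece with nothing left below it):
  1 left: {8}→1  {10}→1
  2 left: {7,8}→1  {8,10}→2  {9,10}→1
  3 left: {2,9,10}→1  {6,7,8}→1  {7,8,10}→3  {8,9,10}→3
  4 left: {1,2,9,10}→1  {2,8,9,10}→4  {5,6,7,8}→1  {6,7,8,10}→4  {7,8,9,10}→6
  5 left: {0,1,2,9,10}→1  {1,2,8,9,10}→5  {2,7,8,9,10}→10  {4,5,6,7,8}→1  {5,6,7,8,10}→5  {6,7,8,9,10}→10
  6 left: {0,1,2,8,9,10}→6  {1,2,7,8,9,10}→15  {2,6,7,8,9,10}→20  {3,4,5,6,7,8}→1  {4,5,6,7,8,10}→6  {5,6,7,8,9,10}→15
  7 left: {0,1,2,7,8,9,10}→21  {1,2,6,7,8,9,10}→35  {2,5,6,7,8,9,10}→35  {3,4,5,6,7,8,10}→7  {4,5,6,7,8,9,10}→21
  8 left: {0,1,2,6,7,8,9,10}→56  {1,2,5,6,7,8,9,10}→70  {2,4,5,6,7,8,9,10}→56  {3,4,5,6,7,8,9,10}→28
  9 left: {0,1,2,5,6,7,8,9,10}→126  {1,2,4,5,6,7,8,9,10}→126  {2,3,4,5,6,7,8,9,10}→84
  placing 0:a first → 210 extensions
  placing 3:z first → 252 extensions
total linear extensions = 462

462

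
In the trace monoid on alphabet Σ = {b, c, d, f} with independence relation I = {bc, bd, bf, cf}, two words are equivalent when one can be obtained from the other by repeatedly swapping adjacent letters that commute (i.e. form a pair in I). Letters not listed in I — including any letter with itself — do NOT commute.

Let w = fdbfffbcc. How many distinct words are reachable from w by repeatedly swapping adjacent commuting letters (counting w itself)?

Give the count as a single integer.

#0=f has no predecessor
#1=d depends on [0:f]
#2=b has no predecessor
#3=f depends on [1:d]
#4=f depends on [3:f]
#5=f depends on [4:f]
#6=b depends on [2:b]
#7=c depends on [1:d]
#8=c depends on [7:c]
sources: [0:f, 2:b]
N(rest) = Σ N(rest − s) over sources s of rest; N(one piece) = 1:
  size 1 → [5]=1  [6]=1  [8]=1
  size 2 → [2,6]=1  [4,5]=1  [5,6]=2  [5,8]=2  [6,8]=2  [7,8]=1
  size 3 → [2,5,6]=3  [2,6,8]=3  [3,4,5]=1  [4,5,6]=3  [4,5,8]=3  [5,6,8]=6  [5,7,8]=3  [6,7,8]=3
  size 4 → [2,4,5,6]=6  [2,5,6,8]=12  [2,6,7,8]=6  [3,4,5,6]=4  [3,4,5,8]=4  [4,5,6,8]=12  [4,5,7,8]=6  [5,6,7,8]=12
  size 5 → [2,3,4,5,6]=10  [2,4,5,6,8]=30  [2,5,6,7,8]=30  [3,4,5,6,8]=20  [3,4,5,7,8]=10  [4,5,6,7,8]=30
  size 6 → [1,3,4,5,7,8]=10  [2,3,4,5,6,8]=60  [2,4,5,6,7,8]=90  [3,4,5,6,7,8]=60
  size 7 → [0,1,3,4,5,7,8]=10  [1,3,4,5,6,7,8]=70  [2,3,4,5,6,7,8]=210
  first=0(f) contributes 280
  first=2(b) contributes 80
|[w]| = 360

360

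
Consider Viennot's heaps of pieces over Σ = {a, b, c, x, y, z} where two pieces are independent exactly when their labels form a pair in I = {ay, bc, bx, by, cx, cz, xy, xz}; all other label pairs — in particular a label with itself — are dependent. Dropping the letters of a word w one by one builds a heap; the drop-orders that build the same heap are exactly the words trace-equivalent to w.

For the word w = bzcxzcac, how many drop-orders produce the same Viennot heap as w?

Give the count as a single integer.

#0=b has no predecessor
#1=z depends on [0:b]
#2=c has no predecessor
#3=x has no predecessor
#4=z depends on [1:z]
#5=c depends on [2:c]
#6=a depends on [3:x, 4:z, 5:c]
#7=c depends on [6:a]
sources: [0:b, 2:c, 3:x]
N(rest) = Σ N(rest − s) over sources s of rest; N(one piece) = 1:
  size 1 → [7]=1
  size 2 → [6,7]=1
  size 3 → [3,6,7]=1  [4,6,7]=1  [5,6,7]=1
  size 4 → [1,4,6,7]=1  [2,5,6,7]=1  [3,4,6,7]=2  [3,5,6,7]=2  [4,5,6,7]=2
  size 5 → [0,1,4,6,7]=1  [1,3,4,6,7]=3  [1,4,5,6,7]=3  [2,3,5,6,7]=3  [2,4,5,6,7]=3  [3,4,5,6,7]=6
  size 6 → [0,1,3,4,6,7]=4  [0,1,4,5,6,7]=4  [1,2,4,5,6,7]=6  [1,3,4,5,6,7]=12  [2,3,4,5,6,7]=12
  first=0(b) contributes 30
  first=2(c) contributes 20
  first=3(x) contributes 10
|[w]| = 60

60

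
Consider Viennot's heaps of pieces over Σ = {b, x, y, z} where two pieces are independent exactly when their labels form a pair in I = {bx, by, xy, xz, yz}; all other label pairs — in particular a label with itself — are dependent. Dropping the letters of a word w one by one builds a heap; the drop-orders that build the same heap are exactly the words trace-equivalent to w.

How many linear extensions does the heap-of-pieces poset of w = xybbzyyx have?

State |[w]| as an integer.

560

0(x) covers ∅
1(y) covers ∅
2(b) covers ∅
3(b) covers 2:b
4(z) covers 3:b
5(y) covers 1:y
6(y) covers 5:y
7(x) covers 0:x
floor of heap: 0:x, 1:y, 2:b
completions by unplaced set U, small U first (add the entries for U minus each lowest piece of U):
  |U|=1: {4}:1  {6}:1  {7}:1
  |U|=2: {0,7}:1  {3,4}:1  {4,6}:2  {4,7}:2  {5,6}:1  {6,7}:2
  |U|=3: {0,4,7}:3  {0,6,7}:3  {1,5,6}:1  {2,3,4}:1  {3,4,6}:3  {3,4,7}:3  {4,5,6}:3  {4,6,7}:6  {5,6,7}:3
  |U|=4: {0,3,4,7}:6  {0,4,6,7}:12  {0,5,6,7}:6  {1,4,5,6}:4  {1,5,6,7}:4  {2,3,4,6}:4  {2,3,4,7}:4  {3,4,5,6}:6  {3,4,6,7}:12  {4,5,6,7}:12
  |U|=5: {0,1,5,6,7}:10  {0,2,3,4,7}:10  {0,3,4,6,7}:30  {0,4,5,6,7}:30  {1,3,4,5,6}:10  {1,4,5,6,7}:20  {2,3,4,5,6}:10  {2,3,4,6,7}:20  {3,4,5,6,7}:30
  |U|=6: {0,1,4,5,6,7}:60  {0,2,3,4,6,7}:60  {0,3,4,5,6,7}:90  {1,2,3,4,5,6}:20  {1,3,4,5,6,7}:60  {2,3,4,5,6,7}:60
  start at 0(x): 140
  start at 1(y): 210
  start at 2(b): 210
sum over floor = 560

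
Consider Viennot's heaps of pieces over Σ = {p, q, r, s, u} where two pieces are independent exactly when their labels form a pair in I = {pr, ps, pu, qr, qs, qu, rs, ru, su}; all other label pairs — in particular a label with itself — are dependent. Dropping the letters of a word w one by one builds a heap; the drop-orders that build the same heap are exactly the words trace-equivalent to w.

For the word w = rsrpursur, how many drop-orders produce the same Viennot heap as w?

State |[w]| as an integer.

3780

drop 0:r onto floor
drop 1:s onto floor
drop 2:r onto {0:r}
drop 3:p onto floor
drop 4:u onto floor
drop 5:r onto {2:r}
drop 6:s onto {1:s}
drop 7:u onto {4:u}
drop 8:r onto {5:r}
ground layer = {0:r, 1:s, 3:p, 4:u}
drop-orders for the pieces not yet dropped (sum over which currently-grounded one goes next):
  1 to go: {3} 1  {6} 1  {7} 1  {8} 1
  2 to go: {1,6} 1  {3,6} 2  {3,7} 2  {3,8} 2  {4,7} 1  {5,8} 1  {6,7} 2  {6,8} 2  {7,8} 2
  3 to go: {1,3,6} 3  {1,6,7} 3  {1,6,8} 3  {2,5,8} 1  {3,4,7} 3  {3,5,8} 3  {3,6,7} 6  {3,6,8} 6  {3,7,8} 6  {4,6,7} 3  {4,7,8} 3  {5,6,8} 3  {5,7,8} 3  {6,7,8} 6
  4 to go: {0,2,5,8} 1  {1,3,6,7} 12  {1,3,6,8} 12  {1,4,6,7} 6  {1,5,6,8} 6  {1,6,7,8} 12  {2,3,5,8} 4  {2,5,6,8} 4  {2,5,7,8} 4  {3,4,6,7} 12  {3,4,7,8} 12  {3,5,6,8} 12  {3,5,7,8} 12  {3,6,7,8} 24  {4,5,7,8} 6  {4,6,7,8} 12  {5,6,7,8} 12
  5 to go: {0,2,3,5,8} 5  {0,2,5,6,8} 5  {0,2,5,7,8} 5  {1,2,5,6,8} 10  {1,3,4,6,7} 30  {1,3,5,6,8} 30  {1,3,6,7,8} 60  {1,4,6,7,8} 30  {1,5,6,7,8} 30  {2,3,5,6,8} 20  {2,3,5,7,8} 20  {2,4,5,7,8} 10  {2,5,6,7,8} 20  {3,4,5,7,8} 30  {3,4,6,7,8} 60  {3,5,6,7,8} 60  {4,5,6,7,8} 30
  6 to go: {0,1,2,5,6,8} 15  {0,2,3,5,6,8} 30  {0,2,3,5,7,8} 30  {0,2,4,5,7,8} 15  {0,2,5,6,7,8} 30  {1,2,3,5,6,8} 60  {1,2,5,6,7,8} 60  {1,3,4,6,7,8} 180  {1,3,5,6,7,8} 180  {1,4,5,6,7,8} 90  {2,3,4,5,7,8} 60  {2,3,5,6,7,8} 120  {2,4,5,6,7,8} 60  {3,4,5,6,7,8} 180
  7 to go: {0,1,2,3,5,6,8} 105  {0,1,2,5,6,7,8} 105  {0,2,3,4,5,7,8} 105  {0,2,3,5,6,7,8} 210  {0,2,4,5,6,7,8} 105  {1,2,3,5,6,7,8} 420  {1,2,4,5,6,7,8} 210  {1,3,4,5,6,7,8} 630  {2,3,4,5,6,7,8} 420
  if 0:r drops first: 1680 orders
  if 1:s drops first: 840 orders
  if 3:p drops first: 420 orders
  if 4:u drops first: 840 orders
heap linearizations: 3780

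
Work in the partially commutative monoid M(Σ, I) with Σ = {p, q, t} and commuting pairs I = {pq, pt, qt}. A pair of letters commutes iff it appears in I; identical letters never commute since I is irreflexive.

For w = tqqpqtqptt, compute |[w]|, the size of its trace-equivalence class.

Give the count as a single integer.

3150

drop 0:t onto floor
drop 1:q onto floor
drop 2:q onto {1:q}
drop 3:p onto floor
drop 4:q onto {2:q}
drop 5:t onto {0:t}
drop 6:q onto {4:q}
drop 7:p onto {3:p}
drop 8:t onto {5:t}
drop 9:t onto {8:t}
ground layer = {0:t, 1:q, 3:p}
drop-orders for the pieces not yet dropped (sum over which currently-grounded one goes next):
  1 to go: {6} 1  {7} 1  {9} 1
  2 to go: {3,7} 1  {4,6} 1  {6,7} 2  {6,9} 2  {7,9} 2  {8,9} 1
  3 to go: {2,4,6} 1  {3,6,7} 3  {3,7,9} 3  {4,6,7} 3  {4,6,9} 3  {5,8,9} 1  {6,7,9} 6  {6,8,9} 3  {7,8,9} 3
  4 to go: {0,5,8,9} 1  {1,2,4,6} 1  {2,4,6,7} 4  {2,4,6,9} 4  {3,4,6,7} 6  {3,6,7,9} 12  {3,7,8,9} 6  {4,6,7,9} 12  {4,6,8,9} 6  {5,6,8,9} 4  {5,7,8,9} 4  {6,7,8,9} 12
  5 to go: {0,5,6,8,9} 5  {0,5,7,8,9} 5  {1,2,4,6,7} 5  {1,2,4,6,9} 5  {2,3,4,6,7} 10  {2,4,6,7,9} 20  {2,4,6,8,9} 10  {3,4,6,7,9} 30  {3,5,7,8,9} 10  {3,6,7,8,9} 30  {4,5,6,8,9} 10  {4,6,7,8,9} 30  {5,6,7,8,9} 20
  6 to go: {0,3,5,7,8,9} 15  {0,4,5,6,8,9} 15  {0,5,6,7,8,9} 30  {1,2,3,4,6,7} 15  {1,2,4,6,7,9} 30  {1,2,4,6,8,9} 15  {2,3,4,6,7,9} 60  {2,4,5,6,8,9} 20  {2,4,6,7,8,9} 60  {3,4,6,7,8,9} 90  {3,5,6,7,8,9} 60  {4,5,6,7,8,9} 60
  7 to go: {0,2,4,5,6,8,9} 35  {0,3,5,6,7,8,9} 105  {0,4,5,6,7,8,9} 105  {1,2,3,4,6,7,9} 105  {1,2,4,5,6,8,9} 35  {1,2,4,6,7,8,9} 105  {2,3,4,6,7,8,9} 210  {2,4,5,6,7,8,9} 140  {3,4,5,6,7,8,9} 210
  8 to go: {0,1,2,4,5,6,8,9} 70  {0,2,4,5,6,7,8,9} 280  {0,3,4,5,6,7,8,9} 420  {1,2,3,4,6,7,8,9} 420  {1,2,4,5,6,7,8,9} 280  {2,3,4,5,6,7,8,9} 560
  if 0:t drops first: 1260 orders
  if 1:q drops first: 1260 orders
  if 3:p drops first: 630 orders
heap linearizations: 3150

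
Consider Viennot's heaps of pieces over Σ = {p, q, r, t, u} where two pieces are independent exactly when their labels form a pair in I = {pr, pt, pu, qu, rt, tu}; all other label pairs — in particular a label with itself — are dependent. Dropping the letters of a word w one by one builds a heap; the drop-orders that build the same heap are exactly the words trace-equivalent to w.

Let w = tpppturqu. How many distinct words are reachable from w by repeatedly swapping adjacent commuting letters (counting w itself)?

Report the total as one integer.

drop 0:t onto floor
drop 1:p onto floor
drop 2:p onto {1:p}
drop 3:p onto {2:p}
drop 4:t onto {0:t}
drop 5:u onto floor
drop 6:r onto {5:u}
drop 7:q onto {3:p, 4:t, 6:r}
drop 8:u onto {6:r}
ground layer = {0:t, 1:p, 5:u}
drop-orders for the pieces not yet dropped (sum over which currently-grounded one goes next):
  1 to go: {7} 1  {8} 1
  2 to go: {3,7} 1  {4,7} 1  {7,8} 2
  3 to go: {0,4,7} 1  {2,3,7} 1  {3,4,7} 2  {3,7,8} 3  {4,7,8} 3  {6,7,8} 2
  4 to go: {0,3,4,7} 3  {0,4,7,8} 4  {1,2,3,7} 1  {2,3,4,7} 3  {2,3,7,8} 4  {3,4,7,8} 8  {3,6,7,8} 5  {4,6,7,8} 5  {5,6,7,8} 2
  5 to go: {0,2,3,4,7} 6  {0,3,4,7,8} 15  {0,4,6,7,8} 9  {1,2,3,4,7} 4  {1,2,3,7,8} 5  {2,3,4,7,8} 15  {2,3,6,7,8} 9  {3,4,6,7,8} 18  {3,5,6,7,8} 7  {4,5,6,7,8} 7
  6 to go: {0,1,2,3,4,7} 10  {0,2,3,4,7,8} 36  {0,3,4,6,7,8} 42  {0,4,5,6,7,8} 16  {1,2,3,4,7,8} 24  {1,2,3,6,7,8} 14  {2,3,4,6,7,8} 42  {2,3,5,6,7,8} 16  {3,4,5,6,7,8} 32
  7 to go: {0,1,2,3,4,7,8} 70  {0,2,3,4,6,7,8} 120  {0,3,4,5,6,7,8} 90  {1,2,3,4,6,7,8} 80  {1,2,3,5,6,7,8} 30  {2,3,4,5,6,7,8} 90
  if 0:t drops first: 200 orders
  if 1:p drops first: 300 orders
  if 5:u drops first: 270 orders
heap linearizations: 770

770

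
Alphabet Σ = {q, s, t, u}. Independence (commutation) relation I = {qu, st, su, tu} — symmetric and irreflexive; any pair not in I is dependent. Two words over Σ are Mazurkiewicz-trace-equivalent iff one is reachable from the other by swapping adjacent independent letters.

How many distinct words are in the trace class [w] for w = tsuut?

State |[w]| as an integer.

30

piece 0:t — minimal
piece 1:s — minimal
piece 2:u — minimal
piece 3:u rests on {2:u}
piece 4:t rests on {0:t}
minimal pieces: {0:t, 1:s, 2:u}
ways to finish when only these pieces remain (= sum over removing one remaining piece with nothing left below it):
  1 left: {1}→1  {3}→1  {4}→1
  2 left: {0,4}→1  {1,3}→2  {1,4}→2  {2,3}→1  {3,4}→2
  3 left: {0,1,4}→3  {0,3,4}→3  {1,2,3}→3  {1,3,4}→6  {2,3,4}→3
  placing 0:t first → 12 extensions
  placing 1:s first → 6 extensions
  placing 2:u first → 12 extensions
total linear extensions = 30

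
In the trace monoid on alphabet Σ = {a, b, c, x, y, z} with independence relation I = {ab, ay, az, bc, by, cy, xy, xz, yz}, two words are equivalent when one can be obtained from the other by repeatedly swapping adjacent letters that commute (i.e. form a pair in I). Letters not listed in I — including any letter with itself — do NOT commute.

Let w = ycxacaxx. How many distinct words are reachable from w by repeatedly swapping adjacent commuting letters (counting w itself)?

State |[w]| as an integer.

8

0(y) covers ∅
1(c) covers ∅
2(x) covers 1:c
3(a) covers 2:x
4(c) covers 3:a
5(a) covers 4:c
6(x) covers 5:a
7(x) covers 6:x
floor of heap: 0:y, 1:c
completions by unplaced set U, small U first (add the entries for U minus each lowest piece of U):
  |U|=1: {0}:1  {7}:1
  |U|=2: {0,7}:2  {6,7}:1
  |U|=3: {0,6,7}:3  {5,6,7}:1
  |U|=4: {0,5,6,7}:4  {4,5,6,7}:1
  |U|=5: {0,4,5,6,7}:5  {3,4,5,6,7}:1
  |U|=6: {0,3,4,5,6,7}:6  {2,3,4,5,6,7}:1
  start at 0(y): 1
  start at 1(c): 7
sum over floor = 8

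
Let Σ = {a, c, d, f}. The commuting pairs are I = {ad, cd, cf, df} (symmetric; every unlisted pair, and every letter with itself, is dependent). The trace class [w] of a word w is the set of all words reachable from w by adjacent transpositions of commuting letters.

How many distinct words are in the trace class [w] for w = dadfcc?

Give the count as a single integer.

piece 0:d — minimal
piece 1:a — minimal
piece 2:d rests on {0:d}
piece 3:f rests on {1:a}
piece 4:c rests on {1:a}
piece 5:c rests on {4:c}
minimal pieces: {0:d, 1:a}
ways to finish when only these pieces remain (= sum over removing one remaining piece with nothing left below it):
  1 left: {2}→1  {3}→1  {5}→1
  2 left: {0,2}→1  {2,3}→2  {2,5}→2  {3,5}→2  {4,5}→1
  3 left: {0,2,3}→3  {0,2,5}→3  {2,3,5}→6  {2,4,5}→3  {3,4,5}→3
  4 left: {0,2,3,5}→12  {0,2,4,5}→6  {1,3,4,5}→3  {2,3,4,5}→12
  placing 0:d first → 15 extensions
  placing 1:a first → 30 extensions
total linear extensions = 45

45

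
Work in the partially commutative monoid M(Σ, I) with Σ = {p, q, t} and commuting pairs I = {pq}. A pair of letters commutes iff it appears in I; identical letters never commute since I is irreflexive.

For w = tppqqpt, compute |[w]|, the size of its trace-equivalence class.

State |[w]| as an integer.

piece 0:t — minimal
piece 1:p rests on {0:t}
piece 2:p rests on {1:p}
piece 3:q rests on {0:t}
piece 4:q rests on {3:q}
piece 5:p rests on {2:p}
piece 6:t rests on {4:q, 5:p}
minimal pieces: {0:t}
ways to finish when only these pieces remain (= sum over removing one remaining piece with nothing left below it):
  1 left: {6}→1
  2 left: {4,6}→1  {5,6}→1
  3 left: {2,5,6}→1  {3,4,6}→1  {4,5,6}→2
  4 left: {1,2,5,6}→1  {2,4,5,6}→3  {3,4,5,6}→3
  5 left: {1,2,4,5,6}→4  {2,3,4,5,6}→6
  placing 0:t first → 10 extensions

10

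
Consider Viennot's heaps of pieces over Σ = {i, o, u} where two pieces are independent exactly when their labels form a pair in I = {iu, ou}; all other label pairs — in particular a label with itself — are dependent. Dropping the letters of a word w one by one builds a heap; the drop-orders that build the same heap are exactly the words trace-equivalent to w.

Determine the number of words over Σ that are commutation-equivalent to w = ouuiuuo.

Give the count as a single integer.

#0=o has no predecessor
#1=u has no predecessor
#2=u depends on [1:u]
#3=i depends on [0:o]
#4=u depends on [2:u]
#5=u depends on [4:u]
#6=o depends on [3:i]
sources: [0:o, 1:u]
N(rest) = Σ N(rest − s) over sources s of rest; N(one piece) = 1:
  size 1 → [5]=1  [6]=1
  size 2 → [3,6]=1  [4,5]=1  [5,6]=2
  size 3 → [0,3,6]=1  [2,4,5]=1  [3,5,6]=3  [4,5,6]=3
  size 4 → [0,3,5,6]=4  [1,2,4,5]=1  [2,4,5,6]=4  [3,4,5,6]=6
  size 5 → [0,3,4,5,6]=10  [1,2,4,5,6]=5  [2,3,4,5,6]=10
  first=0(o) contributes 15
  first=1(u) contributes 20
|[w]| = 35

35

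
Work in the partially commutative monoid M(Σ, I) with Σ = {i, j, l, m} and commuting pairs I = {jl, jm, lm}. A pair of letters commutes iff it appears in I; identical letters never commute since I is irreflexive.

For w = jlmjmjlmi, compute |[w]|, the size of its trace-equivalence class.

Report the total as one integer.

560

piece 0:j — minimal
piece 1:l — minimal
piece 2:m — minimal
piece 3:j rests on {0:j}
piece 4:m rests on {2:m}
piece 5:j rests on {3:j}
piece 6:l rests on {1:l}
piece 7:m rests on {4:m}
piece 8:i rests on {5:j, 6:l, 7:m}
minimal pieces: {0:j, 1:l, 2:m}
ways to finish when only these pieces remain (= sum over removing one remaining piece with nothing left below it):
  1 left: {8}→1
  2 left: {5,8}→1  {6,8}→1  {7,8}→1
  3 left: {1,6,8}→1  {3,5,8}→1  {4,7,8}→1  {5,6,8}→2  {5,7,8}→2  {6,7,8}→2
  4 left: {0,3,5,8}→1  {1,5,6,8}→3  {1,6,7,8}→3  {2,4,7,8}→1  {3,5,6,8}→3  {3,5,7,8}→3  {4,5,7,8}→3  {4,6,7,8}→3  {5,6,7,8}→6
  5 left: {0,3,5,6,8}→4  {0,3,5,7,8}→4  {1,3,5,6,8}→6  {1,4,6,7,8}→6  {1,5,6,7,8}→12  {2,4,5,7,8}→4  {2,4,6,7,8}→4  {3,4,5,7,8}→6  {3,5,6,7,8}→12  {4,5,6,7,8}→12
  6 left: {0,1,3,5,6,8}→10  {0,3,4,5,7,8}→10  {0,3,5,6,7,8}→20  {1,2,4,6,7,8}→10  {1,3,5,6,7,8}→30  {1,4,5,6,7,8}→30  {2,3,4,5,7,8}→10  {2,4,5,6,7,8}→20  {3,4,5,6,7,8}→30
  7 left: {0,1,3,5,6,7,8}→60  {0,2,3,4,5,7,8}→20  {0,3,4,5,6,7,8}→60  {1,2,4,5,6,7,8}→60  {1,3,4,5,6,7,8}→90  {2,3,4,5,6,7,8}→60
  placing 0:j first → 210 extensions
  placing 1:l first → 140 extensions
  placing 2:m first → 210 extensions
total linear extensions = 560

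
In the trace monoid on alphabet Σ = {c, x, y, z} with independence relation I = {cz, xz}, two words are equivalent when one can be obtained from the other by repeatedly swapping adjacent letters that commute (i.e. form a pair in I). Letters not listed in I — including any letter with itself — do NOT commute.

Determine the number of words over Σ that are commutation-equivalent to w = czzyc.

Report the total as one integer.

drop 0:c onto floor
drop 1:z onto floor
drop 2:z onto {1:z}
drop 3:y onto {0:c, 2:z}
drop 4:c onto {3:y}
ground layer = {0:c, 1:z}
drop-orders for the pieces not yet dropped (sum over which currently-grounded one goes next):
  1 to go: {4} 1
  2 to go: {3,4} 1
  3 to go: {0,3,4} 1  {2,3,4} 1
  if 0:c drops first: 1 orders
  if 1:z drops first: 2 orders
heap linearizations: 3

3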